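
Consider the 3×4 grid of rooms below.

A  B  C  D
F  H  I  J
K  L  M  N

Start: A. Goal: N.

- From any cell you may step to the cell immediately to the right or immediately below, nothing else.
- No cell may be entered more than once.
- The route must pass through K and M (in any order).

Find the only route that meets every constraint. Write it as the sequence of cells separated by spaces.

A F K L M N

Moves only go right or down, so the column and row indices never decrease.
Route from A: 2× down (reaching K), 3× right (reaching N) — 5 moves in all.
Check: all required cells visited.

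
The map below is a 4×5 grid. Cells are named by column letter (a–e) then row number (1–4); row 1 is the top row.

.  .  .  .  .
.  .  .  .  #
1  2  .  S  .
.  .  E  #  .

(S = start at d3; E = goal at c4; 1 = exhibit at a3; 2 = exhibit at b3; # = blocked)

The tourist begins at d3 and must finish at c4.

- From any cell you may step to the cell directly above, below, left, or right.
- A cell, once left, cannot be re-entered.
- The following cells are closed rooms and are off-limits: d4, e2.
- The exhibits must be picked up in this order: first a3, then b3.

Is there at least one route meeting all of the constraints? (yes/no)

One route that works: d3 → d2 → c2 → b2 → a2 → a3 → b3 → b4 → c4.

yes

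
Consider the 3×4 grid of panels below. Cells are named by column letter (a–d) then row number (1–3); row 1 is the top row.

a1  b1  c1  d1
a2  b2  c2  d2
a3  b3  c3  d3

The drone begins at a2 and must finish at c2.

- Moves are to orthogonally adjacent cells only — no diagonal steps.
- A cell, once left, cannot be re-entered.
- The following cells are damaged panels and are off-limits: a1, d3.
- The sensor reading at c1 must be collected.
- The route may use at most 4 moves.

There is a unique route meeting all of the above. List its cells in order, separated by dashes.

a2 - b2 - b1 - c1 - c2

The budget equals the shortest possible length, so every move has to be on a shortest route through the required cells.
Route from a2: right to b2, up to b1, right to c1, down to c2 — 4 moves in all.
Check: all required cells visited; 4 ≤ 4 moves.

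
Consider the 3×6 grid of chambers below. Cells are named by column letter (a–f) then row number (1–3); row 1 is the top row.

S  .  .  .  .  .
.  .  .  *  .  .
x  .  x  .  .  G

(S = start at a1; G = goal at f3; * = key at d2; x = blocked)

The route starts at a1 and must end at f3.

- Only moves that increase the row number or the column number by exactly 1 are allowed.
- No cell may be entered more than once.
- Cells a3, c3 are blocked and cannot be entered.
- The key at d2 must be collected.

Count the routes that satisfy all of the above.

12

A right/down-only route from a1 to f3 makes exactly 2 down-moves and 5 right-moves in some order.
With no other constraints that would be C(7,2) = 21 routes.
Split at d2 and multiply the segment counts (each segment already excludes blocked cells): a1→d2: 4; d2→f3: 3; product = 12.
That gives 12 routes.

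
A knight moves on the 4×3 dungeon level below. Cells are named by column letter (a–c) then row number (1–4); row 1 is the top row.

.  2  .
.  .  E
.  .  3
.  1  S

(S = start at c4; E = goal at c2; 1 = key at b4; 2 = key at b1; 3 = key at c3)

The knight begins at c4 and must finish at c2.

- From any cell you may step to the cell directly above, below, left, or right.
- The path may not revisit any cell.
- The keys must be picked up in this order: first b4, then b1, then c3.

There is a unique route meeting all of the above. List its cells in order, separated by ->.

c4 -> b4 -> a4 -> a3 -> a2 -> a1 -> b1 -> b2 -> b3 -> c3 -> c2

The waypoints must appear in the order b4, b1, c3, with no cell reused.
Route from c4: left 2 to a4, up 3 to a1, right 1 to b1, down 2 to b3, right 1 to c3, up 1 to c2 — 10 moves in all.
Check: order respected (1 at step 1, 2 at step 6, 3 at step 9).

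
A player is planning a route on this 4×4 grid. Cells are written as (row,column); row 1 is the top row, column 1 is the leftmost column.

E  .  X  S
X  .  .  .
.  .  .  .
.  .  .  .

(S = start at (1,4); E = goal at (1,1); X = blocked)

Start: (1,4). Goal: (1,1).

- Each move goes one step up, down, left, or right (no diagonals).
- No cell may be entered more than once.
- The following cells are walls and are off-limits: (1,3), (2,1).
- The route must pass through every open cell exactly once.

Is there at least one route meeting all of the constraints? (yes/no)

yes

One route that works: (1,4) → (2,4) → (3,4) → (4,4) → (4,3) → (4,2) → (4,1) → (3,1) → (3,2) → (3,3) → (2,3) → (2,2) → (1,2) → (1,1).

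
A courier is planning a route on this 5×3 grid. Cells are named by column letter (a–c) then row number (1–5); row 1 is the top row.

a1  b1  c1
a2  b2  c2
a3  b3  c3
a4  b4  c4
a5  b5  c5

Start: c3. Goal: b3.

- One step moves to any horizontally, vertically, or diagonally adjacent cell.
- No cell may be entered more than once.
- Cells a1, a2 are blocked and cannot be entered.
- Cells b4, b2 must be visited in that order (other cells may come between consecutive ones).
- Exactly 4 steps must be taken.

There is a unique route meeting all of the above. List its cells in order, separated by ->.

c3 -> b4 -> a3 -> b2 -> b3

The waypoints must appear in the order b4, b2, with no cell reused.
Route from c3: down-left 1 to b4, up-left 1 to a3, up-right 1 to b2, down 1 to b3 — 4 moves in all.
Check: order respected (b4 at step 1, b2 at step 3); 4 moves as required.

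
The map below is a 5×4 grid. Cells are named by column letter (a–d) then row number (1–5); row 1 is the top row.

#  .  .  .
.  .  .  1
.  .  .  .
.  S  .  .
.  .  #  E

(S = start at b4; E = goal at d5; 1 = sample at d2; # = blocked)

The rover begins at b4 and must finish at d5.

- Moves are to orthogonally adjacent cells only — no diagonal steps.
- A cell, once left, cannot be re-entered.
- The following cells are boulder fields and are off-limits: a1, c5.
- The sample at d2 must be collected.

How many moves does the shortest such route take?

7

Any route passes through d2 somewhere between b4 and d5. Summing Manhattan distances along the two legs (b4 → d2 → d5) gives a lower bound of 4 + 3 = 7 moves.
A route of 7 moves achieves this: b4 → b3 → b2 → c2 → d2 → d3 → d4 → d5.
Since 7 matches the lower bound, it is optimal.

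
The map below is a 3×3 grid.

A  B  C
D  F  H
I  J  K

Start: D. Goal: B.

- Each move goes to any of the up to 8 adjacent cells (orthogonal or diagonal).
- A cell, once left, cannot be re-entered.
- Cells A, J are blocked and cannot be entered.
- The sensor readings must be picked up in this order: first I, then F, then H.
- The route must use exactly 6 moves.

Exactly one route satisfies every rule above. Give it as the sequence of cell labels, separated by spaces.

D I F K H C B

The waypoints must appear in the order I, F, H, with no cell reused.
Route from D: down to I, up-right to F, down-right to K, 2× up (reaching C), left to B — 6 moves in all.
Check: order respected (I at step 1, F at step 2, H at step 4); 6 moves as required.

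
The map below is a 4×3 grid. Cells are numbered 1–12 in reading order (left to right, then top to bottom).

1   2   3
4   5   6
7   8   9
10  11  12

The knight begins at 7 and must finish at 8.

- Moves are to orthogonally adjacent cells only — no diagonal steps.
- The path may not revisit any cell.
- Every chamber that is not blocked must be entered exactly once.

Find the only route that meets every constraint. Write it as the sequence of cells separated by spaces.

Need to visit all 12 open cells exactly once, starting at 7 and ending at 8.
Route from 7: down to 10, 2× right (reaching 12), 3× up (reaching 3), 2× left (reaching 1), down to 4, right to 5, down to 8 — 11 moves in all.
Check: all 12 open cells covered.

7 10 11 12 9 6 3 2 1 4 5 8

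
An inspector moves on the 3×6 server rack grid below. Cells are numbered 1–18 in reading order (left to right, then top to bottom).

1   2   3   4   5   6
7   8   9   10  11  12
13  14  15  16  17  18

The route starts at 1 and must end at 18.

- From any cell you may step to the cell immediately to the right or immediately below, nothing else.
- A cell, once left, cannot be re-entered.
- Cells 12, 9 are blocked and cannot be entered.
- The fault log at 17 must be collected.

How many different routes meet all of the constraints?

6

A right/down-only route from 1 to 18 makes exactly 2 down-moves and 5 right-moves in some order.
With no other constraints that would be C(7,2) = 21 routes.
Split at 17 and multiply the segment counts (each segment already excludes blocked cells): 1→17: 6; 17→18: 1; product = 6.
That gives 6 routes.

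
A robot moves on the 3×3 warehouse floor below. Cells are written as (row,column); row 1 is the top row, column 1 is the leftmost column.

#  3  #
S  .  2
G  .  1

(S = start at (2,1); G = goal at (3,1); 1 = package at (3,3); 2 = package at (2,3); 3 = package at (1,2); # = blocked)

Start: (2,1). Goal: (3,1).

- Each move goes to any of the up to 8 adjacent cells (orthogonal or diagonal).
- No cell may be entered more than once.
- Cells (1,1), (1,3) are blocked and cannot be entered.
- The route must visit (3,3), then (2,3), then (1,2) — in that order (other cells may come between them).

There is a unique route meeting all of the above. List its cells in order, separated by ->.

The waypoints must appear in the order (3,3), (2,3), (1,2), with no cell reused.
Route from (2,1): down-right to (3,2), right to (3,3), up to (2,3), up-left to (1,2), down to (2,2), down-left to (3,1) — 6 moves in all.
Check: order respected (1 at step 2, 2 at step 3, 3 at step 4).

(2,1) -> (3,2) -> (3,3) -> (2,3) -> (1,2) -> (2,2) -> (3,1)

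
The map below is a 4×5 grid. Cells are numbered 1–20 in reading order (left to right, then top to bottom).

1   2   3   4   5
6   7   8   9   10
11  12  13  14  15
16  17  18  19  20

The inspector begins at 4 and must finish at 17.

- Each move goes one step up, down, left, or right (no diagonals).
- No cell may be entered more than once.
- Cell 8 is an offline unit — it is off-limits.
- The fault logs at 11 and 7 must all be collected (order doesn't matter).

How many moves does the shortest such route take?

Any route passes through 11 and 7 in some order between 4 and 17. Summing Manhattan distances along each leg and taking the cheapest ordering (4 → 7 → 11 → 17) gives a lower bound of 3 + 2 + 2 = 7 moves.
A route of 7 moves achieves this: 4 → 3 → 2 → 7 → 12 → 11 → 16 → 17.
Since 7 matches the lower bound, it is optimal.

7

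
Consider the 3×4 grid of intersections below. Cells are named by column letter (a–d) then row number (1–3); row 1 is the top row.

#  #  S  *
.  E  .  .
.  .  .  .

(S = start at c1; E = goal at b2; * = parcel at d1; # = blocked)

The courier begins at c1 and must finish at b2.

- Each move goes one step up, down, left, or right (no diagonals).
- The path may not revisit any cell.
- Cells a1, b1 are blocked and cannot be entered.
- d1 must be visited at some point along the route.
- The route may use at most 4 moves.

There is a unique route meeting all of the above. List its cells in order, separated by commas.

Any route must reach d1 and still end at b2 within 4 moves, so the order of the required stops is forced.
Route from c1: right to d1, down to d2, 2× left (reaching b2) — 4 moves in all.
Check: all required cells visited; 4 ≤ 4 moves.

c1, d1, d2, c2, b2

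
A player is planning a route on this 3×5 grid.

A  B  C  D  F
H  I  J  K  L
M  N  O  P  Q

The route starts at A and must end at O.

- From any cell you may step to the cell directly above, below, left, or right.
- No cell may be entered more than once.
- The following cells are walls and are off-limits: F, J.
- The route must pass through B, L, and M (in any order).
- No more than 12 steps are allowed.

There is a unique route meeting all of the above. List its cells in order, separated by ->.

The 12-move cap with required stops at B, L, M leaves no slack for detours.
Route from A: 2× down (reaching M), right to N, 2× up (reaching B), 2× right (reaching D), down to K, right to L, down to Q, 2× left (reaching O) — 12 moves in all.
Check: all required cells visited; 12 ≤ 12 moves.

A -> H -> M -> N -> I -> B -> C -> D -> K -> L -> Q -> P -> O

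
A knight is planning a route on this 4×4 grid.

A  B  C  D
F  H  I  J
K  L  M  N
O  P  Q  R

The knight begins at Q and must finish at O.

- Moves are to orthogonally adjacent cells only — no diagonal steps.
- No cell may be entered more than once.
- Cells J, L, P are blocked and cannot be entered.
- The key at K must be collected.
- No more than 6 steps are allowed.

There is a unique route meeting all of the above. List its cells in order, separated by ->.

Q -> M -> I -> H -> F -> K -> O

The budget equals the shortest possible length, so every move has to be on a shortest route through the required cells.
Route from Q: up 2 to I, left 2 to F, down 2 to O — 6 moves in all.
Check: all required cells visited; 6 ≤ 6 moves.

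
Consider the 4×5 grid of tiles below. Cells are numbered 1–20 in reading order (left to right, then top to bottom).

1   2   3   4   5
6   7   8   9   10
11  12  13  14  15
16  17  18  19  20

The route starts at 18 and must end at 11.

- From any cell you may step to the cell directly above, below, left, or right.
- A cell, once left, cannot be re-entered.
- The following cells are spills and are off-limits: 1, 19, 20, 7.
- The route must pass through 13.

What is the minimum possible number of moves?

3

Any route passes through 13 somewhere between 18 and 11. Summing Manhattan distances along the two legs (18 → 13 → 11) gives a lower bound of 1 + 2 = 3 moves.
A route of 3 moves achieves this: 18 → 13 → 12 → 11.
Since 3 matches the lower bound, it is optimal.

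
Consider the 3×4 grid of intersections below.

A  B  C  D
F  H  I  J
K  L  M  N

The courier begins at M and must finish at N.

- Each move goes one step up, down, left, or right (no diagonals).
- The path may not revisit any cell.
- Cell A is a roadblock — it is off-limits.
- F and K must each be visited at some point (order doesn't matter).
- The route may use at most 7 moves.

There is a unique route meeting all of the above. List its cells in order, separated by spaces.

M L K F H I J N

The budget equals the shortest possible length, so every move has to be on a shortest route through the required cells.
Route from M: left 2 to K, up 1 to F, right 3 to J, down 1 to N — 7 moves in all.
Check: all required cells visited; 7 ≤ 7 moves.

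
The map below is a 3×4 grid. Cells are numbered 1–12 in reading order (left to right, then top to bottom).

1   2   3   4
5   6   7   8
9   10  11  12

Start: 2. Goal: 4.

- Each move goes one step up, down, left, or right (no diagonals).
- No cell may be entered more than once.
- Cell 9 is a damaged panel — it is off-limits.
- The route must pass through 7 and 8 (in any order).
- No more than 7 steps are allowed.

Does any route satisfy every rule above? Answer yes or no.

One route that works: 2 → 6 → 7 → 8 → 4.

yes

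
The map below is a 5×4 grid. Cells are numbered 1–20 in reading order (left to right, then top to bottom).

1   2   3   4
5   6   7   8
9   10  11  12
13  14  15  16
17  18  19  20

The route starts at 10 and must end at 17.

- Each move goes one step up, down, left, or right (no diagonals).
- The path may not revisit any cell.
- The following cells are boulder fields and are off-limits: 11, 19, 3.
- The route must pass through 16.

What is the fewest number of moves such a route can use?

Any route passes through 16 somewhere between 10 and 17. Summing Manhattan distances along the two legs (10 → 16 → 17) gives a lower bound of 3 + 4 = 7 moves.
The shortest route satisfying every rule uses 9 moves: 10 → 6 → 7 → 8 → 12 → 16 → 15 → 14 → 18 → 17.
The no-revisit rule (legs can't share cells) pushes the minimum above the 7-move bound; an exhaustive check rules out every length from 7 to 8, leaving 9 as the minimum.

9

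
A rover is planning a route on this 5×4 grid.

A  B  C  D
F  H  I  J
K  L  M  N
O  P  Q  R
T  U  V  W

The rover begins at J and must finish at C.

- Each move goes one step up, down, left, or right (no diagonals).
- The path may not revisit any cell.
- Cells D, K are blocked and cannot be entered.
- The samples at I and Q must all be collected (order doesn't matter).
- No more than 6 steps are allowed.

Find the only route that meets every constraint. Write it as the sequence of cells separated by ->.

Any route must reach I and Q and still end at C within 6 moves, so the order of the required stops is forced.
Route from J: 2× down (reaching R), left to Q, 3× up (reaching C) — 6 moves in all.
Check: all required cells visited; 6 ≤ 6 moves.

J -> N -> R -> Q -> M -> I -> C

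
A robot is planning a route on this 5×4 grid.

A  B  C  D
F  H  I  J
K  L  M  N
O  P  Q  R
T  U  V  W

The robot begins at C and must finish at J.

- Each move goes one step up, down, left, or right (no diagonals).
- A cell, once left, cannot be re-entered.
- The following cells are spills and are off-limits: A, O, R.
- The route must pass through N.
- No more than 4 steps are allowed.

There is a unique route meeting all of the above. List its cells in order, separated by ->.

Any route must reach N and still end at J within 4 moves, so the order of the required stops is forced.
Route from C: down 2 to M, right 1 to N, up 1 to J — 4 moves in all.
Check: all required cells visited; 4 ≤ 4 moves.

C -> I -> M -> N -> J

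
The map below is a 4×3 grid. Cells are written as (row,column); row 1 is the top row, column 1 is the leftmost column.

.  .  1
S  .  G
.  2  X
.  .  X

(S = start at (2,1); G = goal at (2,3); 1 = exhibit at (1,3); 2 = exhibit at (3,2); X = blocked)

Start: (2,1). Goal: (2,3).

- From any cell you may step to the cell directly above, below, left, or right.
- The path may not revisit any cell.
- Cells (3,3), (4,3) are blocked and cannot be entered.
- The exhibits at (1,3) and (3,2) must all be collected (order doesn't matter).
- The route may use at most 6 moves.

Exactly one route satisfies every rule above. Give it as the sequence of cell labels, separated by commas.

(2,1), (3,1), (3,2), (2,2), (1,2), (1,3), (2,3)

The budget equals the shortest possible length, so every move has to be on a shortest route through the required cells.
Route from (2,1): down to (3,1), right to (3,2), 2× up (reaching (1,2)), right to (1,3), down to (2,3) — 6 moves in all.
Check: all required cells visited; 6 ≤ 6 moves.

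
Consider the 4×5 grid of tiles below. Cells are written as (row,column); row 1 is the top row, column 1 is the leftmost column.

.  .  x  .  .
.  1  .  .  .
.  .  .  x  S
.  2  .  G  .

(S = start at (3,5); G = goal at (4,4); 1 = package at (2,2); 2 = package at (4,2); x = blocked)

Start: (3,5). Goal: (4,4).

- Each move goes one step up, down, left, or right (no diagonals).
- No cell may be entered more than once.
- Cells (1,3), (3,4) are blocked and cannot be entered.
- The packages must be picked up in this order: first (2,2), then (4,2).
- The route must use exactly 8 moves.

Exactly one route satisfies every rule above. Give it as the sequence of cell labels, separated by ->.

The waypoints must appear in the order (2,2), (4,2), with no cell reused.
Route from (3,5): up 1 to (2,5), left 3 to (2,2), down 2 to (4,2), right 2 to (4,4) — 8 moves in all.
Check: order respected (1 at step 4, 2 at step 6); 8 moves as required.

(3,5) -> (2,5) -> (2,4) -> (2,3) -> (2,2) -> (3,2) -> (4,2) -> (4,3) -> (4,4)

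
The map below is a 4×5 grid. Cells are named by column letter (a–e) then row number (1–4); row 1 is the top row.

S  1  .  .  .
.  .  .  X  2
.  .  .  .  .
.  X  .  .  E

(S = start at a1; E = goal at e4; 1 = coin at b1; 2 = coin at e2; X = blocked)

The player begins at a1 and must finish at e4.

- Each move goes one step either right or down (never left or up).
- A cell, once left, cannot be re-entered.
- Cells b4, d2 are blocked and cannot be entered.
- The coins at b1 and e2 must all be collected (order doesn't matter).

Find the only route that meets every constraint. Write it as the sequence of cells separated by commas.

Moves only go right or down, so the column and row indices never decrease.
Route from a1: right 4 to e1, down 3 to e4 — 7 moves in all.
Check: all required cells visited.

a1, b1, c1, d1, e1, e2, e3, e4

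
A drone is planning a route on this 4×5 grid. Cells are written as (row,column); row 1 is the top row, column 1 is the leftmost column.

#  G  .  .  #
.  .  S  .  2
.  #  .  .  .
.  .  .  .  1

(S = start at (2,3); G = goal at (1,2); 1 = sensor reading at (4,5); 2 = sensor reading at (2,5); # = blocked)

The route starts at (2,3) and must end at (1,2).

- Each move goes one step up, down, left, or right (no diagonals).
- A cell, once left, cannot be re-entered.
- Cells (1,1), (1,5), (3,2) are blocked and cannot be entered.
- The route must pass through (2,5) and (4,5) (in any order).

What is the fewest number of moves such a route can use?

10

Any route passes through (2,5) and (4,5) in some order between (2,3) and (1,2). Summing Manhattan distances along each leg and taking the cheapest ordering ((2,3) → (4,5) → (2,5) → (1,2)) gives a lower bound of 4 + 2 + 4 = 10 moves.
A route of 10 moves achieves this: (2,3) → (3,3) → (4,3) → (4,4) → (4,5) → (3,5) → (2,5) → (2,4) → (1,4) → (1,3) → (1,2).
Since 10 matches the lower bound, it is optimal.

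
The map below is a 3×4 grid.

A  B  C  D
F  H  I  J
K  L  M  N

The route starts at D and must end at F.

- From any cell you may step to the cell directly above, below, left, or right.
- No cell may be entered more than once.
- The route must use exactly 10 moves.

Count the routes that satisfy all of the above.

4

Need simple routes of exactly 10 moves from D to F (Manhattan distance 4, so 3 moves are spent on a detour and 3 undoing it).
Enumerating: D J N M I C B H L K F | D J N M L H I C B A F | D C I J N M L H B A F | D C B H I J N M L K F.
That gives 4 routes.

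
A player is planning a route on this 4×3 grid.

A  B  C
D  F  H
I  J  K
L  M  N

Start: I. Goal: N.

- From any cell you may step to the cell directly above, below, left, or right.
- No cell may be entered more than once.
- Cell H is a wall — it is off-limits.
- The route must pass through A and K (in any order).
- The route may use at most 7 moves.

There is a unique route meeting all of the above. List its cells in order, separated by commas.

I, D, A, B, F, J, K, N

The 7-move cap with required stops at A, K leaves no slack for detours.
Route from I: 2× up (reaching A), right to B, 2× down (reaching J), right to K, down to N — 7 moves in all.
Check: all required cells visited; 7 ≤ 7 moves.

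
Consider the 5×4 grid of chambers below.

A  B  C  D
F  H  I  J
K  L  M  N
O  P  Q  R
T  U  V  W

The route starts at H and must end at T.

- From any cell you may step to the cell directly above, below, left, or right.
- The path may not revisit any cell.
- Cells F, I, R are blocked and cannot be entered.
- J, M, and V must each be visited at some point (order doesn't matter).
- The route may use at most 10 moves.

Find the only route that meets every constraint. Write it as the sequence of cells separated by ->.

H -> B -> C -> D -> J -> N -> M -> Q -> V -> U -> T

The budget equals the shortest possible length, so every move has to be on a shortest route through the required cells.
Route from H: up 1 to B, right 2 to D, down 2 to N, left 1 to M, down 2 to V, left 2 to T — 10 moves in all.
Check: all required cells visited; 10 ≤ 10 moves.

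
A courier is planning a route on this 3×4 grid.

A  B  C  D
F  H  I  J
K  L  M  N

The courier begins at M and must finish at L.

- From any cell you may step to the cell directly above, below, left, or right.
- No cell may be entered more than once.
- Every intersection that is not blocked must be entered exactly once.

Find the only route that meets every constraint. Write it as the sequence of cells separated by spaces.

Need to visit all 12 open cells exactly once, starting at M and ending at L.
Route from M: right 1 to N, up 2 to D, left 1 to C, down 1 to I, left 1 to H, up 1 to B, left 1 to A, down 2 to K, right 1 to L — 11 moves in all.
Check: all 12 open cells covered.

M N J D C I H B A F K L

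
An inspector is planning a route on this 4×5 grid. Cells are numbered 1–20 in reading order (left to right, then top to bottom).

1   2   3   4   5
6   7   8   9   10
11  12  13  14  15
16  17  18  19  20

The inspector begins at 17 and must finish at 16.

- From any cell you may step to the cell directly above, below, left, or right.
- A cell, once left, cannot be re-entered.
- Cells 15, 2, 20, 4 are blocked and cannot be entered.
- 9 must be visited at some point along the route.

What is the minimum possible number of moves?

9

Any route passes through 9 somewhere between 17 and 16. Summing Manhattan distances along the two legs (17 → 9 → 16) gives a lower bound of 4 + 5 = 9 moves.
A route of 9 moves achieves this: 17 → 12 → 13 → 14 → 9 → 8 → 7 → 6 → 11 → 16.
Since 9 matches the lower bound, it is optimal.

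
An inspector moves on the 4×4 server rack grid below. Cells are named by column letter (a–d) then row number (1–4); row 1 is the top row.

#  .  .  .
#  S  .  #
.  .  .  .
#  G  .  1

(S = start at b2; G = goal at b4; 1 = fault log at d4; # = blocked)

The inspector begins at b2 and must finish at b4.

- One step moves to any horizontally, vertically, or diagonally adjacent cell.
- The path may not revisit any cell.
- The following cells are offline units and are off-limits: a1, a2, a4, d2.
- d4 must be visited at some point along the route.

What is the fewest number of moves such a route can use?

4

Any route passes through d4 somewhere between b2 and b4. Summing Chebyshev distances along the two legs (b2 → d4 → b4) gives a lower bound of 2 + 2 = 4 moves.
A route of 4 moves achieves this: b2 → c3 → d4 → c4 → b4.
Since 4 matches the lower bound, it is optimal.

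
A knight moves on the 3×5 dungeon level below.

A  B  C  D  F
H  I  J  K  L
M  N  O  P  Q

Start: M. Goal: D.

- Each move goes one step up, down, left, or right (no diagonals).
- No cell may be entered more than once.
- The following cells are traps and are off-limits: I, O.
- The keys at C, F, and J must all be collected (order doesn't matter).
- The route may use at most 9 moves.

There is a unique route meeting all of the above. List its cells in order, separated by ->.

M -> H -> A -> B -> C -> J -> K -> L -> F -> D

The budget equals the shortest possible length, so every move has to be on a shortest route through the required cells.
Route from M: 2× up (reaching A), 2× right (reaching C), down to J, 2× right (reaching L), up to F, left to D — 9 moves in all.
Check: all required cells visited; 9 ≤ 9 moves.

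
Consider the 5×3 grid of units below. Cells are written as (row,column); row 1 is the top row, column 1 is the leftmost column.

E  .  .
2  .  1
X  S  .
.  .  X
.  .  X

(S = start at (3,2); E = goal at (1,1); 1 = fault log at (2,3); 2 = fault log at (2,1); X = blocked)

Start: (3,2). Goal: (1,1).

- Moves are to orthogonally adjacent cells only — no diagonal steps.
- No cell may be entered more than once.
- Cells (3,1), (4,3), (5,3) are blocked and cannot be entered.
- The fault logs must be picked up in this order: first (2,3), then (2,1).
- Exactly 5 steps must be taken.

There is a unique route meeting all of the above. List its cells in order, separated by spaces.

The waypoints must appear in the order (2,3), (2,1), with no cell reused.
Route from (3,2): right 1 to (3,3), up 1 to (2,3), left 2 to (2,1), up 1 to (1,1) — 5 moves in all.
Check: order respected (1 at step 2, 2 at step 4); 5 moves as required.

(3,2) (3,3) (2,3) (2,2) (2,1) (1,1)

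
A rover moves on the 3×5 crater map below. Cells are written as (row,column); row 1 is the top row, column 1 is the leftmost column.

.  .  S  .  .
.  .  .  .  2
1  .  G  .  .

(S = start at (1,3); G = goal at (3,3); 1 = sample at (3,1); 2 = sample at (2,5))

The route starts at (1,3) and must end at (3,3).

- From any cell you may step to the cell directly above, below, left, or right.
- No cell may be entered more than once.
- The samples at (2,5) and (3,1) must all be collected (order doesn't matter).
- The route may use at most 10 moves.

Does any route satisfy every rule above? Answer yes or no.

yes

One route that works: (1,3) → (1,4) → (1,5) → (2,5) → (2,4) → (2,3) → (2,2) → (2,1) → (3,1) → (3,2) → (3,3).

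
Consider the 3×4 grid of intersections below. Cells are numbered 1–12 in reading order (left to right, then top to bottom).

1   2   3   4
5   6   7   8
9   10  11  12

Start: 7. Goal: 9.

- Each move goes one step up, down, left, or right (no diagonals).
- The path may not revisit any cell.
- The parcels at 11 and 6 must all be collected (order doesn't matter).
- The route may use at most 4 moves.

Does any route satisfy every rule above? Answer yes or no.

no

Even ignoring the no-revisit rule, getting from 7 to 9, taking the cheapest ordering 7 → 11 → 6 → 9 needs at least 1 + 2 + 2 = 5 moves (Manhattan distance per leg), which exceeds the 4-move limit.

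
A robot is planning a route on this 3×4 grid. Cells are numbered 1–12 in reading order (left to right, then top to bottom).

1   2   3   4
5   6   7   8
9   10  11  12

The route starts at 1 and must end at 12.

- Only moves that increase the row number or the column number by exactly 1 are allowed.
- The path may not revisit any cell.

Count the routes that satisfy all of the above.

A right/down-only route from 1 to 12 makes exactly 2 down-moves and 3 right-moves in some order.
With no other constraints that would be C(5,2) = 10 routes.
That gives 10 routes.

10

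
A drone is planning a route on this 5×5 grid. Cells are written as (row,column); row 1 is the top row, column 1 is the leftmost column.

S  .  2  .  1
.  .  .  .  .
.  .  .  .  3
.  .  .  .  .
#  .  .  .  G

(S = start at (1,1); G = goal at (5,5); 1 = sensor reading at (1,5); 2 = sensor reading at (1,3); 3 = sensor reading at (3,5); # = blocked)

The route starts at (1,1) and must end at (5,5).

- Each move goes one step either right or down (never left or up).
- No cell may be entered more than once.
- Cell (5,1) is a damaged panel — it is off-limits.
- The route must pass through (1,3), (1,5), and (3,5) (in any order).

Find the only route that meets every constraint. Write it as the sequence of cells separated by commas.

(1,1), (1,2), (1,3), (1,4), (1,5), (2,5), (3,5), (4,5), (5,5)

Moves only go right or down, so the column and row indices never decrease.
Route from (1,1): right 4 to (1,5), down 4 to (5,5) — 8 moves in all.
Check: all required cells visited.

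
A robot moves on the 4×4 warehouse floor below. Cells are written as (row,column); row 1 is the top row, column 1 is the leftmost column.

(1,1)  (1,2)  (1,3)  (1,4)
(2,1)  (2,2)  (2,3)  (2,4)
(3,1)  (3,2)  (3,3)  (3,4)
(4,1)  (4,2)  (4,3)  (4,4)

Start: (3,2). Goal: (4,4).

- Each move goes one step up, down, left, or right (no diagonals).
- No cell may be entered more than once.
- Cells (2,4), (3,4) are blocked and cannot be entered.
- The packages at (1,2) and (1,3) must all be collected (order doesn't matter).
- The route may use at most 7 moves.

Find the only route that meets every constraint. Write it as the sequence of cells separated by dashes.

(3,2) - (2,2) - (1,2) - (1,3) - (2,3) - (3,3) - (4,3) - (4,4)

The 7-move cap with required stops at (1,2), (1,3) leaves no slack for detours.
Route from (3,2): up 2 to (1,2), right 1 to (1,3), down 3 to (4,3), right 1 to (4,4) — 7 moves in all.
Check: all required cells visited; 7 ≤ 7 moves.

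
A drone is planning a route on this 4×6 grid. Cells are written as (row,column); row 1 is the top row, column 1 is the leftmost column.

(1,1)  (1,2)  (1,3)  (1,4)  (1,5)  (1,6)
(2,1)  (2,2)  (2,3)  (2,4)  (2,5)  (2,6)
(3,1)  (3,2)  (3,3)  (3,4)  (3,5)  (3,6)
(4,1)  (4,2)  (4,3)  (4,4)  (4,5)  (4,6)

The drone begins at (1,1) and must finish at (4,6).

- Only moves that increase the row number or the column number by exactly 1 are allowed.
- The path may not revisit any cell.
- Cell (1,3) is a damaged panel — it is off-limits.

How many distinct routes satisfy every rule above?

A right/down-only route from (1,1) to (4,6) makes exactly 3 down-moves and 5 right-moves in some order.
With no other constraints that would be C(8,3) = 56 routes.
Subtract routes through each blocked cell (inclusion–exclusion for overlaps): − through (1,3): 20 → 36.
That gives 36 routes.

36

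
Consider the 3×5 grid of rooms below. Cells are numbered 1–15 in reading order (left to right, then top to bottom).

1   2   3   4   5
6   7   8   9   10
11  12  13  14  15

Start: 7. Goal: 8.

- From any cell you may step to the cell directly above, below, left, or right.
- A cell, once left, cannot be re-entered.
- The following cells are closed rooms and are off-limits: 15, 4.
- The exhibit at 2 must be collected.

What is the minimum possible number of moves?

3

Any route passes through 2 somewhere between 7 and 8. Summing Manhattan distances along the two legs (7 → 2 → 8) gives a lower bound of 1 + 2 = 3 moves.
A route of 3 moves achieves this: 7 → 2 → 3 → 8.
Since 3 matches the lower bound, it is optimal.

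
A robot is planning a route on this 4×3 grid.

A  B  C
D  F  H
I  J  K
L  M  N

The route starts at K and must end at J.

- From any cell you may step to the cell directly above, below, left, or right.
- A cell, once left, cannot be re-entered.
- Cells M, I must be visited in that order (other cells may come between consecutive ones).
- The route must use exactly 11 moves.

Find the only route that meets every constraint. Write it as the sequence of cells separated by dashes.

The waypoints must appear in the order M, I, with no cell reused.
Route from K: down 1 to N, left 2 to L, up 3 to A, right 2 to C, down 1 to H, left 1 to F, down 1 to J — 11 moves in all.
Check: order respected (M at step 2, I at step 4); 11 moves as required.

K - N - M - L - I - D - A - B - C - H - F - J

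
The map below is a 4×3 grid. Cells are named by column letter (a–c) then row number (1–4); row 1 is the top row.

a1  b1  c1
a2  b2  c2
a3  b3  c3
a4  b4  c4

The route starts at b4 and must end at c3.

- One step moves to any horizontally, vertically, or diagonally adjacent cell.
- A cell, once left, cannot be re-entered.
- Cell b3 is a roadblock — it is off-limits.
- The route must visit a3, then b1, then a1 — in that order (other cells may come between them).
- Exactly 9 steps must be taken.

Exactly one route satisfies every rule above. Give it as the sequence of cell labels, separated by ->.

The waypoints must appear in the order a3, b1, a1, with no cell reused.
Route from b4: left 1 to a4, up 2 to a2, up-right 1 to b1, left 1 to a1, down-right 1 to b2, up-right 1 to c1, down 2 to c3 — 9 moves in all.
Check: order respected (a3 at step 2, b1 at step 4, a1 at step 5); 9 moves as required.

b4 -> a4 -> a3 -> a2 -> b1 -> a1 -> b2 -> c1 -> c2 -> c3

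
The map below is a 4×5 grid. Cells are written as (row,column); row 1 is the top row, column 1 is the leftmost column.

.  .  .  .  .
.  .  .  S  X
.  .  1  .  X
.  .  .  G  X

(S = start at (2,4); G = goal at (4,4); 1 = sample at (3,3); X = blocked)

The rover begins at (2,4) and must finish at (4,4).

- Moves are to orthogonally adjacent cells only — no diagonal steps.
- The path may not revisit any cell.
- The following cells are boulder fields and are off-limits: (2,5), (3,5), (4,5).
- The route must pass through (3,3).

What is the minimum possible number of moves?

4

Any route passes through (3,3) somewhere between (2,4) and (4,4). Summing Manhattan distances along the two legs ((2,4) → (3,3) → (4,4)) gives a lower bound of 2 + 2 = 4 moves.
A route of 4 moves achieves this: (2,4) → (3,4) → (3,3) → (4,3) → (4,4).
Since 4 matches the lower bound, it is optimal.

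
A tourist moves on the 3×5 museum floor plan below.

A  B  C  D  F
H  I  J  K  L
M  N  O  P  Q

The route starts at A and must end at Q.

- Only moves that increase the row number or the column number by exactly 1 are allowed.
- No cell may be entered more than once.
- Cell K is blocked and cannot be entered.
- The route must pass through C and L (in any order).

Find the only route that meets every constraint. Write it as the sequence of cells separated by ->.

A -> B -> C -> D -> F -> L -> Q

Moves only go right or down, so the column and row indices never decrease.
Route from A: 4× right (reaching F), 2× down (reaching Q) — 6 moves in all.
Check: all required cells visited.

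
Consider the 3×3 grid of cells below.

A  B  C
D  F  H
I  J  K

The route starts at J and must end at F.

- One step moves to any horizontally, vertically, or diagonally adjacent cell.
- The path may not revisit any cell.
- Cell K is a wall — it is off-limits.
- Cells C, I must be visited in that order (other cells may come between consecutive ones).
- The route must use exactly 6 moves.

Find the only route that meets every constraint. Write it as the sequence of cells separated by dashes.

J - H - C - B - D - I - F

The waypoints must appear in the order C, I, with no cell reused.
Route from J: up-right 1 to H, up 1 to C, left 1 to B, down-left 1 to D, down 1 to I, up-right 1 to F — 6 moves in all.
Check: order respected (C at step 2, I at step 5); 6 moves as required.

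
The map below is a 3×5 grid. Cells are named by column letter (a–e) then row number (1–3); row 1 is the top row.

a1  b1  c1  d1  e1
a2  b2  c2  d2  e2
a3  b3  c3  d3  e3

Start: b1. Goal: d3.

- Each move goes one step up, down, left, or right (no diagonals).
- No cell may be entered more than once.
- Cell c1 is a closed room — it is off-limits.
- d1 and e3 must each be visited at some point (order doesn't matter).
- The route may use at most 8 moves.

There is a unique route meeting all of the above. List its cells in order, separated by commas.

b1, b2, c2, d2, d1, e1, e2, e3, d3

The 8-move cap with required stops at d1, e3 leaves no slack for detours.
Route from b1: down to b2, 2× right (reaching d2), up to d1, right to e1, 2× down (reaching e3), left to d3 — 8 moves in all.
Check: all required cells visited; 8 ≤ 8 moves.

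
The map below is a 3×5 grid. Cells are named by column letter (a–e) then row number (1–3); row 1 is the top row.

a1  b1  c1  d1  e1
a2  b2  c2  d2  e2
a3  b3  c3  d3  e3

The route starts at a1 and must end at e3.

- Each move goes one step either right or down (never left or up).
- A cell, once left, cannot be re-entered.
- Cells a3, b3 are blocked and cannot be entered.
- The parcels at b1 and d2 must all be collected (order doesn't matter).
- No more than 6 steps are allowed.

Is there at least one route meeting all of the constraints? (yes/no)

yes

One route that works: a1 → b1 → b2 → c2 → d2 → d3 → e3.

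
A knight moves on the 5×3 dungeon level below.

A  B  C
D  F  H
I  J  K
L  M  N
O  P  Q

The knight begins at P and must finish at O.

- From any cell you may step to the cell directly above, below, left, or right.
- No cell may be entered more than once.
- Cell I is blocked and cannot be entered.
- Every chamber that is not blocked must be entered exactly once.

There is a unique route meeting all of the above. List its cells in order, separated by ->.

P -> Q -> N -> K -> H -> C -> B -> A -> D -> F -> J -> M -> L -> O

Need to visit all 14 open cells exactly once, starting at P and ending at O.
Route from P: right to Q, 4× up (reaching C), 2× left (reaching A), down to D, right to F, 2× down (reaching M), left to L, down to O — 13 moves in all.
Check: all 14 open cells covered.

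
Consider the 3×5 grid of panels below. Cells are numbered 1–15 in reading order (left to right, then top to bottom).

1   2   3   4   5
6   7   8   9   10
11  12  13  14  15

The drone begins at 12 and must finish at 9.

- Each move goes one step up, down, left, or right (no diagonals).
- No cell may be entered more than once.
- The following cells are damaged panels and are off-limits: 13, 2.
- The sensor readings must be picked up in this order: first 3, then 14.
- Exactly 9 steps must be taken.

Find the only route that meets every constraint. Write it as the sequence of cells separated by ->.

The waypoints must appear in the order 3, 14, with no cell reused.
Route from 12: up to 7, right to 8, up to 3, 2× right (reaching 5), 2× down (reaching 15), left to 14, up to 9 — 9 moves in all.
Check: order respected (3 at step 3, 14 at step 8); 9 moves as required.

12 -> 7 -> 8 -> 3 -> 4 -> 5 -> 10 -> 15 -> 14 -> 9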